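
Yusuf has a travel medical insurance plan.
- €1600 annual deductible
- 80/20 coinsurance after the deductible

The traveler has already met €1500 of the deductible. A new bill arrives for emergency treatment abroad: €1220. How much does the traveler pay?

€324

Deductible still to meet: €1600 − €1500 = €100.
The remaining €1120 (= €1220 − €100) moves to coinsurance.
20% of €1120 = €224 falls to the traveler.
That puts the traveler's cost at €100 + €224 = €324.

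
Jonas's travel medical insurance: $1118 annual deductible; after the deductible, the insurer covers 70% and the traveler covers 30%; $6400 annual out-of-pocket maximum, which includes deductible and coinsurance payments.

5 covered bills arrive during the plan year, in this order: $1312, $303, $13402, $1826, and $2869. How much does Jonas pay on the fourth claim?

$547.80

#1 ($1312): deductible takes $1118, $194 remains; traveler's 30% is $58.20. Cost to traveler: $1176.20. OOP to date $1176.20.
#2 ($303): 30% coinsurance on $303 = $90.90. Traveler owes $90.90 (running OOP $1267.10).
#3 ($13402): 30% coinsurance on $13402 = $4020.60. Cost to traveler: $4020.60. OOP to date $5287.70.
#4 ($1826): 30% coinsurance on $1826 = $547.80. Traveler owes $547.80 (running OOP $5835.50).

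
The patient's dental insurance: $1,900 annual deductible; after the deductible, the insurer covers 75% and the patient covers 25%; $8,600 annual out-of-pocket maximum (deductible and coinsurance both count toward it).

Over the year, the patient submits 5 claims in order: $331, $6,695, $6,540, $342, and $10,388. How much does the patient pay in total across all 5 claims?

Claim 1 — $331: fully absorbed by the deductible. Patient owes $331 (running OOP $331).
Claim 2 — $6,695: $1,569 finishes the deductible; $5,126 goes to coinsurance; coinsurance $5,126 × 25% = $1,281.50. Patient pays $2,850.50; OOP now $3,181.50.
Claim 3 — $6,540: deductible already satisfied, so patient's share is 25% × $6,540 = $1,635. Cost to patient: $1,635. OOP to date $4,816.50.
Claim 4 — $342: deductible already satisfied, so patient's share is 25% × $342 = $85.50. Patient owes $85.50 (running OOP $4,902).
Claim 5 — $10,388: deductible met; 25% of $10,388 = $2,597. Cost to patient: $2,597. OOP to date $7,499.
Total paid by the patient: $331 + $2,850.50 + $1,635 + $85.50 + $2,597 = $7,499.

$7,499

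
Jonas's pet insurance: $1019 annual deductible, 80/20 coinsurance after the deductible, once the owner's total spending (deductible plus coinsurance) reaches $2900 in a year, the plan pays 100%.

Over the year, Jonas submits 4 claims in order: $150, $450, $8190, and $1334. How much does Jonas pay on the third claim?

Bill 1, $150: all of it applies to the deductible. Owner owes $150 (running OOP $150).
Bill 2, $450: entire amount goes to the deductible. Owner pays $450; OOP now $600.
Bill 3, $8190: $419 finishes the deductible; $7771 goes to coinsurance; 20% of $7771 = $1554.20. Cost to owner: $1973.20. OOP to date $2573.20.

$1973.20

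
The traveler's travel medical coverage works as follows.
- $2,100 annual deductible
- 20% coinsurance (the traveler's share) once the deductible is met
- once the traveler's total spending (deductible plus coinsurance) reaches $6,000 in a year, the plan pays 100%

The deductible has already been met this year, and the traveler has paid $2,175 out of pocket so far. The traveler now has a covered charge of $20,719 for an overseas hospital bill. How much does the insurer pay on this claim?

$16,894

With the deductible met, the entire $20,719 is subject to coinsurance.
Coinsurance: $20,719 × 20% = $4,143.80.
That would bring total out-of-pocket to $6,318.80, past the $6,000 cap. The traveler is capped at $6,000 − $2,175 = $3,825 on this claim.
Insurer pays the balance: $20,719 − $3,825 = $16,894.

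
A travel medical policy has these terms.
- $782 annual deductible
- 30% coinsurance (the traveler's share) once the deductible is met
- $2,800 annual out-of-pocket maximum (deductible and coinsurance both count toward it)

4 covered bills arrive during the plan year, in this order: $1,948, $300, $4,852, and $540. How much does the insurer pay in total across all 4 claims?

$4,840

Claim 1 ($1,948): $782 to deductible, leaving $1,166; 30% of $1,166 = $349.80. Traveler owes $1,131.80 (running OOP $1,131.80). Insurer: $1,948 − $1,131.80 = $816.20.
Claim 2 ($300): deductible met; 30% of $300 = $90. Traveler pays $90; OOP now $1,221.80. Insurer: $300 − $90 = $210.
Claim 3 ($4,852): deductible met; 30% of $4,852 = $1,455.60. Cost to traveler: $1,455.60. OOP to date $2,677.40. Insurer: $4,852 − $1,455.60 = $3,396.40.
Claim 4 ($540): deductible already satisfied, so traveler's share is 30% × $540 = $162. Adding that to $2,677.40 gives $2,839.40, past the $2,800 cap; traveler pays only $2,800 − $2,677.40 = $122.60. Insurer: $540 − $122.60 = $417.40.
Insurer total: $816.20 + $210 + $3,396.40 + $417.40 = $4,840.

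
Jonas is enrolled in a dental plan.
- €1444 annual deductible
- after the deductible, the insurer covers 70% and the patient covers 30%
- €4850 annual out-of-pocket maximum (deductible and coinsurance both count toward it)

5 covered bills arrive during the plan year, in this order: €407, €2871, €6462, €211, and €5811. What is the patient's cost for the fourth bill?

€63.30

Claim 1 (€407): entire amount goes to the deductible. Cost to patient: €407. OOP to date €407.
Claim 2 (€2871): €1037 to deductible, leaving €1834; coinsurance €1834 × 30% = €550.20. Cost to patient: €1587.20. OOP to date €1994.20.
Claim 3 (€6462): deductible met; 30% of €6462 = €1938.60. Patient owes €1938.60 (running OOP €3932.80).
Claim 4 (€211): 30% coinsurance on €211 = €63.30. Patient pays €63.30; OOP now €3996.10.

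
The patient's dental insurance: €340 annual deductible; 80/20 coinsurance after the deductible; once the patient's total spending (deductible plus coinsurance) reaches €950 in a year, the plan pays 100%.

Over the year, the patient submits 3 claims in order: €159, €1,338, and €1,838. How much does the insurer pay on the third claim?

Claim 1 (€159): entire amount goes to the deductible. Cost to patient: €159. OOP to date €159. Insurer: €159 − €159 = €0.
Claim 2 (€1,338): €181 finishes the deductible; €1,157 goes to coinsurance; 20% of €1,157 = €231.40. Cost to patient: €412.40. OOP to date €571.40. Plan pays €1,338 − €412.40 = €925.60.
Claim 3 (€1,838): deductible met; 20% of €1,838 = €367.60. Cost to patient: €367.60. OOP to date €939. Plan pays €1,838 − €367.60 = €1,470.40.

€1,470.40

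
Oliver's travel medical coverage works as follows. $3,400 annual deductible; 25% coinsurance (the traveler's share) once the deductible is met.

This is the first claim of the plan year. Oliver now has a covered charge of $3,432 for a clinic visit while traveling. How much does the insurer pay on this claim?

The full $3,400 deductible is still open; $3,400 of this bill applies to it.
After the $3,400 deductible portion, $3,432 − $3,400 = $32 is subject to coinsurance.
Coinsurance: $32 × 25% = $8.
Traveler responsibility: $3,400 + $8 = $3,408.
The plan picks up $3,432 − $3,408 = $24.

$24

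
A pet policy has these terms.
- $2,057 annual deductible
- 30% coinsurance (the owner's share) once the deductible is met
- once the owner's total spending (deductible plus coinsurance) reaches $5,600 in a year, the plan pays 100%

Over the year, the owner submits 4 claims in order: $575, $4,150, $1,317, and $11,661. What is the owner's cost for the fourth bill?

$2,347.50

#1 ($575): entire amount goes to the deductible. Owner pays $575; OOP now $575.
#2 ($4,150): $1,482 to deductible, leaving $2,668; coinsurance $2,668 × 30% = $800.40. Owner owes $2,282.40 (running OOP $2,857.40).
#3 ($1,317): deductible already satisfied, so owner's share is 30% × $1,317 = $395.10. Owner owes $395.10 (running OOP $3,252.50).
#4 ($11,661): 30% coinsurance on $11,661 = $3,498.30. That would push OOP to $6,750.80, over the $5,600 cap, so owner pays $5,600 − $3,252.50 = $2,347.50.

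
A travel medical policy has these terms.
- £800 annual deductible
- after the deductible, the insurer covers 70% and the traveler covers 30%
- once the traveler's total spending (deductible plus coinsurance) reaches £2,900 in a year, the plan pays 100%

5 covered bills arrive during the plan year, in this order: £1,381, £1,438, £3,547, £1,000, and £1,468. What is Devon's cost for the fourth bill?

Claim 1 — £1,381: deductible takes £800, £581 remains; coinsurance £581 × 30% = £174.30. Traveler pays £974.30; OOP now £974.30.
Claim 2 — £1,438: 30% coinsurance on £1,438 = £431.40. Traveler pays £431.40; OOP now £1,405.70.
Claim 3 — £3,547: 30% coinsurance on £3,547 = £1,064.10. Traveler owes £1,064.10 (running OOP £2,469.80).
Claim 4 — £1,000: deductible met; 30% of £1,000 = £300. Cost to traveler: £300. OOP to date £2,769.80.

£300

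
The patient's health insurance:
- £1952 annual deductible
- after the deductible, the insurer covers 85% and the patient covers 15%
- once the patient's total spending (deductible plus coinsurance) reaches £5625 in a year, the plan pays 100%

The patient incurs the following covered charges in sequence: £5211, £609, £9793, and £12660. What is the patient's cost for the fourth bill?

Bill 1, £5211: deductible takes £1952, £3259 remains; 15% of £3259 = £488.85. Patient owes £2440.85 (running OOP £2440.85).
Bill 2, £609: 15% coinsurance on £609 = £91.35. Cost to patient: £91.35. OOP to date £2532.20.
Bill 3, £9793: deductible met; 15% of £9793 = £1468.95. Patient owes £1468.95 (running OOP £4001.15).
Bill 4, £12660: 15% coinsurance on £12660 = £1899. That would push OOP to £5900.15, over the £5625 cap, so patient pays £5625 − £4001.15 = £1623.85.

£1623.85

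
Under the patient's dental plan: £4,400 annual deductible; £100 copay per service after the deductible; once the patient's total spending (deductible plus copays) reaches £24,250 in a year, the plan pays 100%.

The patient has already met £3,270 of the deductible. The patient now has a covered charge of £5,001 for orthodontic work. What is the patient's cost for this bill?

Deductible still to meet: £4,400 − £3,270 = £1,130.
After the £1,130 deductible portion, £5,001 − £1,130 = £3,871 is subject to the copay.
Copay on this service: £100.
So the patient owes £1,130 + £100 = £1,230 before any cap.
Year-to-date out-of-pocket becomes £3,270 + £1,230 = £4,500, still under the £24,250 maximum, so no cap applies.

£1,230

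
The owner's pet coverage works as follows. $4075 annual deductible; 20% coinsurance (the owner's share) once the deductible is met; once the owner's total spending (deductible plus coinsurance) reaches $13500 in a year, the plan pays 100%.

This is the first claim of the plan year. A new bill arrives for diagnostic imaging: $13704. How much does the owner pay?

Nothing has been paid toward the $4075 deductible, so the first $4075 of this charge is applied there.
That leaves $13704 − $4075 = $9629 for coinsurance.
Owner's 20% share of $9629 is $1925.80.
So the owner owes $4075 + $1925.80 = $6000.80 before any cap.
Total out-of-pocket so far would be $0 + $6000.80 = $6000.80, below the $13500 cap — no reduction.

$6000.80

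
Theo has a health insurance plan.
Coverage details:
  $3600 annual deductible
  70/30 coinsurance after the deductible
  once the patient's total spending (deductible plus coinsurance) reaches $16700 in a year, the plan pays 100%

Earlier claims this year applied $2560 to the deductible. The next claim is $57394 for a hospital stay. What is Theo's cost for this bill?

$14140

Deductible still to meet: $3600 − $2560 = $1040.
After the $1040 deductible portion, $57394 − $1040 = $56354 is subject to coinsurance.
30% of $56354 = $16906.20 falls to the patient.
So the patient owes $1040 + $16906.20 = $17946.20 before any cap.
Year-to-date out-of-pocket would reach $2560 + $17946.20 = $20506.20, above the $16700 maximum, so the patient pays only $16700 − $2560 = $14140.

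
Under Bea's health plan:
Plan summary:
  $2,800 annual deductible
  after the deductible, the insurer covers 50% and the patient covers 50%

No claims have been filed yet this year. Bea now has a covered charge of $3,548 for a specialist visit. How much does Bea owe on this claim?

Deductible not yet touched, so the first $2,800 of the bill goes to the deductible.
After the $2,800 deductible portion, $3,548 − $2,800 = $748 is subject to coinsurance.
50% of $748 = $374 falls to the patient.
That puts the patient's cost at $2,800 + $374 = $3,174.

$3,174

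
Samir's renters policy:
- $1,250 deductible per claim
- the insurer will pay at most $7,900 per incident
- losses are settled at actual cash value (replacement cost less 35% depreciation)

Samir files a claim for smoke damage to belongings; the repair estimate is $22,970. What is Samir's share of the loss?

Depreciate 35%: the covered value is $22,970 × 0.65 = $14,930.50.
Subtract the deductible: $14,930.50 − $1,250 = $13,680.50.
The $7,900 per-incident cap binds; insurer pays $7,900.
Tenant's share is the uncovered remainder: $22,970 − $7,900 = $15,070.

$15,070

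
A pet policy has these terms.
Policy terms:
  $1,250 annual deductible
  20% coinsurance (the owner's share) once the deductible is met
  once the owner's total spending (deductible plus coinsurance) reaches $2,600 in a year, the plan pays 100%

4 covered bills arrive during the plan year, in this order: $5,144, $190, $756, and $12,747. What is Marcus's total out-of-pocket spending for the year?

$2,600

#1 ($5,144): $1,250 finishes the deductible; $3,894 goes to coinsurance; owner's 20% is $778.80. Owner pays $2,028.80; OOP now $2,028.80.
#2 ($190): deductible met; 20% of $190 = $38. Owner owes $38 (running OOP $2,066.80).
#3 ($756): deductible met; 20% of $756 = $151.20. Owner pays $151.20; OOP now $2,218.
#4 ($12,747): deductible already satisfied, so owner's share is 20% × $12,747 = $2,549.40. OOP would hit $4,767.40 > $2,600, so the cap limits the owner to $2,600 − $2,218 = $382.
Summing the owner's payments: $2,028.80 + $38 + $151.20 + $382 = $2,600.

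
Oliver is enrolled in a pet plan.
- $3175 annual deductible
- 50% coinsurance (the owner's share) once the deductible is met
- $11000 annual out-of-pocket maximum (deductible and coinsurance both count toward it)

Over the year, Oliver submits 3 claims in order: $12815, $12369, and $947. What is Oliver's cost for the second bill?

Claim 1 — $12815: $3175 to deductible, leaving $9640; 50% of $9640 = $4820. Owner owes $7995 (running OOP $7995).
Claim 2 — $12369: deductible met; 50% of $12369 = $6184.50. OOP would hit $14179.50 > $11000, so the cap limits the owner to $11000 − $7995 = $3005.

$3005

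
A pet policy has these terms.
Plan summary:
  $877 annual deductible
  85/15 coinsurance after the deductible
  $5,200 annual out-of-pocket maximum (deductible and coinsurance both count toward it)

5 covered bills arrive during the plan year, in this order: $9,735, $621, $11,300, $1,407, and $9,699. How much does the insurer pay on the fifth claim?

$8,703.90

#1 ($9,735): deductible takes $877, $8,858 remains; 15% of $8,858 = $1,328.70. Owner pays $2,205.70; OOP now $2,205.70. Insurer: $9,735 − $2,205.70 = $7,529.30.
#2 ($621): deductible already satisfied, so owner's share is 15% × $621 = $93.15. Owner owes $93.15 (running OOP $2,298.85). Plan pays $621 − $93.15 = $527.85.
#3 ($11,300): 15% coinsurance on $11,300 = $1,695. Owner pays $1,695; OOP now $3,993.85. Insurer: $11,300 − $1,695 = $9,605.
#4 ($1,407): 15% coinsurance on $1,407 = $211.05. Cost to owner: $211.05. OOP to date $4,204.90. Plan pays $1,407 − $211.05 = $1,195.95.
#5 ($9,699): deductible already satisfied, so owner's share is 15% × $9,699 = $1,454.85. Adding that to $4,204.90 gives $5,659.75, past the $5,200 cap; owner pays only $5,200 − $4,204.90 = $995.10. Insurer: $9,699 − $995.10 = $8,703.90.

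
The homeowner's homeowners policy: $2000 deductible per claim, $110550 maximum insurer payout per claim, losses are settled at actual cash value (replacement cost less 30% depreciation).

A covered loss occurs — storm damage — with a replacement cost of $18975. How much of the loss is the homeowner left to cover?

At 30% depreciation, ACV = $18975 − $5692.50 = $13282.50.
After the deductible, $13282.50 − $2000 = $11282.50 remains.
That's under the $110550 cap, so the insurer reimburses the full $11282.50.
Homeowner's share is the uncovered remainder: $18975 − $11282.50 = $7692.50.

$7692.50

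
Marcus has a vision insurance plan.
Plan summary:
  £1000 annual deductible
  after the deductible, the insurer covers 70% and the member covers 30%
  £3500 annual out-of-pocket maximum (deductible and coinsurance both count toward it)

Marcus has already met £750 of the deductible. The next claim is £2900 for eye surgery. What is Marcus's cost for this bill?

£1045

£750 of the £1000 deductible is already met, leaving £250.
That leaves £2900 − £250 = £2650 for coinsurance.
30% of £2650 = £795 falls to the member.
That puts the member's cost at £250 + £795 = £1045 before any cap.
Total out-of-pocket so far would be £750 + £1045 = £1795, below the £3500 cap — no reduction.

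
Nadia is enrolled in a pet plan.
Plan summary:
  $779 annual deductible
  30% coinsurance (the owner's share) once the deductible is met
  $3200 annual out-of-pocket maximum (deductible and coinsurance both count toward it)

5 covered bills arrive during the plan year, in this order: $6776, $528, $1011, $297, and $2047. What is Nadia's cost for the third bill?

Claim 1 ($6776): $779 to deductible, leaving $5997; coinsurance $5997 × 30% = $1799.10. Owner owes $2578.10 (running OOP $2578.10).
Claim 2 ($528): deductible met; 30% of $528 = $158.40. Cost to owner: $158.40. OOP to date $2736.50.
Claim 3 ($1011): 30% coinsurance on $1011 = $303.30. Cost to owner: $303.30. OOP to date $3039.80.

$303.30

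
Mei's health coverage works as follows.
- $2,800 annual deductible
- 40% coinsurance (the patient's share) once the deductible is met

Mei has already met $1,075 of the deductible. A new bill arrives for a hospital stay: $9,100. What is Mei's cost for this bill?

Deductible still to meet: $2,800 − $1,075 = $1,725.
That leaves $9,100 − $1,725 = $7,375 for coinsurance.
Coinsurance: $7,375 × 40% = $2,950.
So the patient owes $1,725 + $2,950 = $4,675.

$4,675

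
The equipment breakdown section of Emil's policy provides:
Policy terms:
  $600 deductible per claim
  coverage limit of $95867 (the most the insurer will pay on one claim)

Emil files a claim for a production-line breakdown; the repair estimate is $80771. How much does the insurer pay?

$80171

After the deductible, $80771 − $600 = $80171 remains.
That's under the $95867 cap, so the insurer reimburses the full $80171.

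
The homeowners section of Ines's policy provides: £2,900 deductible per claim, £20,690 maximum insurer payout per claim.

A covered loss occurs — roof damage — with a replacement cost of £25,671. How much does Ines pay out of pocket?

After the deductible, £25,671 − £2,900 = £22,771 remains.
Since £22,771 > £20,690, the payout is capped at £20,690.
Homeowner's share is the uncovered remainder: £25,671 − £20,690 = £4,981.

£4,981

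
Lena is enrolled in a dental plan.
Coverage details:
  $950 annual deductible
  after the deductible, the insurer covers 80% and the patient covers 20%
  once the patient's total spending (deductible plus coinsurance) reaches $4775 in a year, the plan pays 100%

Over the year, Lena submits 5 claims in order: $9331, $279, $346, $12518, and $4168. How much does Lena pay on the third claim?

$69.20

Claim 1 ($9331): $950 finishes the deductible; $8381 goes to coinsurance; patient's 20% is $1676.20. Cost to patient: $2626.20. OOP to date $2626.20.
Claim 2 ($279): 20% coinsurance on $279 = $55.80. Patient pays $55.80; OOP now $2682.
Claim 3 ($346): 20% coinsurance on $346 = $69.20. Patient pays $69.20; OOP now $2751.20.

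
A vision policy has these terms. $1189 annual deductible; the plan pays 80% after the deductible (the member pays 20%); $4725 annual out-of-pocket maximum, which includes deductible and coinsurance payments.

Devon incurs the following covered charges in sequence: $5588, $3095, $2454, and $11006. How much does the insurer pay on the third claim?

$1963.20

Claim 1 — $5588: $1189 to deductible, leaving $4399; 20% of $4399 = $879.80. Member pays $2068.80; OOP now $2068.80. Plan pays $5588 − $2068.80 = $3519.20.
Claim 2 — $3095: deductible met; 20% of $3095 = $619. Cost to member: $619. OOP to date $2687.80. Plan pays $3095 − $619 = $2476.
Claim 3 — $2454: 20% coinsurance on $2454 = $490.80. Cost to member: $490.80. OOP to date $3178.60. Plan pays $2454 − $490.80 = $1963.20.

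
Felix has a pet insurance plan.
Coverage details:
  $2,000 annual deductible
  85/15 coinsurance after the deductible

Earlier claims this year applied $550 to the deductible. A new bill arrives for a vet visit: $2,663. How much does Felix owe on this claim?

Deductible still to meet: $2,000 − $550 = $1,450.
That leaves $2,663 − $1,450 = $1,213 for coinsurance.
Owner's 15% share of $1,213 is $181.95.
So the owner owes $1,450 + $181.95 = $1,631.95.

$1,631.95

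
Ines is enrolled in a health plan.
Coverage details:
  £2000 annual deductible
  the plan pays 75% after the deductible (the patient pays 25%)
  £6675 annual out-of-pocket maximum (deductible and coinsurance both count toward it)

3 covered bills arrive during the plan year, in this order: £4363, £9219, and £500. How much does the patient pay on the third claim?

£125

Bill 1, £4363: deductible takes £2000, £2363 remains; 25% of £2363 = £590.75. Patient owes £2590.75 (running OOP £2590.75).
Bill 2, £9219: deductible met; 25% of £9219 = £2304.75. Cost to patient: £2304.75. OOP to date £4895.50.
Bill 3, £500: deductible met; 25% of £500 = £125. Patient owes £125 (running OOP £5020.50).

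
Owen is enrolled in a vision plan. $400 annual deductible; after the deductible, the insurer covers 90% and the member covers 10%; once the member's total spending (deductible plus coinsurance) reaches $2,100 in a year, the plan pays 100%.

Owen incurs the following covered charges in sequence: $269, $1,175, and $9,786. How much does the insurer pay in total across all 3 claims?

Claim 1 — $269: all of it applies to the deductible. Member pays $269; OOP now $269. Plan pays $269 − $269 = $0.
Claim 2 — $1,175: $131 to deductible, leaving $1,044; 10% of $1,044 = $104.40. Cost to member: $235.40. OOP to date $504.40. Insurer: $1,175 − $235.40 = $939.60.
Claim 3 — $9,786: deductible already satisfied, so member's share is 10% × $9,786 = $978.60. Member owes $978.60 (running OOP $1,483). Plan pays $9,786 − $978.60 = $8,807.40.
Insurer total: $0 + $939.60 + $8,807.40 = $9,747.

$9,747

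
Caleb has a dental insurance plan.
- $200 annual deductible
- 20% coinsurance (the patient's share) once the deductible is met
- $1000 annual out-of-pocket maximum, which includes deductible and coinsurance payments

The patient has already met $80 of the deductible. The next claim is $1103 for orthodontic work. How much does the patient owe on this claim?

$80 of the $200 deductible is already met, leaving $120.
That leaves $1103 − $120 = $983 for coinsurance.
Patient's 20% share of $983 is $196.60.
So the patient owes $120 + $196.60 = $316.60 before any cap.
Cumulative spending $80 + $316.60 = $396.60 stays under the $1000 maximum.

$316.60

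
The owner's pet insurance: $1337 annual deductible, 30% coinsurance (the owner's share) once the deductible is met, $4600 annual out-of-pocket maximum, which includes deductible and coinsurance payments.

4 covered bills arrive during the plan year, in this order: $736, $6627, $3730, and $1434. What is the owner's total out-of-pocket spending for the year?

Claim 1 ($736): entire amount goes to the deductible. Owner owes $736 (running OOP $736).
Claim 2 ($6627): deductible takes $601, $6026 remains; coinsurance $6026 × 30% = $1807.80. Owner owes $2408.80 (running OOP $3144.80).
Claim 3 ($3730): deductible already satisfied, so owner's share is 30% × $3730 = $1119. Owner pays $1119; OOP now $4263.80.
Claim 4 ($1434): 30% coinsurance on $1434 = $430.20. OOP would hit $4694 > $4600, so the cap limits the owner to $4600 − $4263.80 = $336.20.
Total paid by the owner: $736 + $2408.80 + $1119 + $336.20 = $4600.

$4600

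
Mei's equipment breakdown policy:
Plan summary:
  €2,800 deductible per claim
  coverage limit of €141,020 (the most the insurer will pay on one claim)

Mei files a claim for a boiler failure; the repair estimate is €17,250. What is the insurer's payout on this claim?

After the deductible, €17,250 − €2,800 = €14,450 remains.
€14,450 is within the €141,020 limit, so the insurer pays €14,450.

€14,450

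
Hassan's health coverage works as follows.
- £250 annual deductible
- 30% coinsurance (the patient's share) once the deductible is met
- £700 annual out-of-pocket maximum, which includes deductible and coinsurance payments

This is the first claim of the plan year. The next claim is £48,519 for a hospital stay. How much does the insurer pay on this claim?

Nothing has been paid toward the £250 deductible, so the first £250 of this charge is applied there.
After the £250 deductible portion, £48,519 − £250 = £48,269 is subject to coinsurance.
Patient's 30% share of £48,269 is £14,480.70.
Patient responsibility before any cap: £250 + £14,480.70 = £14,730.70.
Year-to-date out-of-pocket would reach £0 + £14,730.70 = £14,730.70, above the £700 maximum, so the patient pays only £700 − £0 = £700.
Insurer pays the balance: £48,519 − £700 = £47,819.

£47,819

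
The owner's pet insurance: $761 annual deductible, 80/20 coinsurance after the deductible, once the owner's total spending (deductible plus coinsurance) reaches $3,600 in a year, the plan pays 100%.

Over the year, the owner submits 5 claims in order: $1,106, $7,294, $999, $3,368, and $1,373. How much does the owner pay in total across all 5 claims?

Claim 1 ($1,106): $761 finishes the deductible; $345 goes to coinsurance; 20% of $345 = $69. Owner owes $830 (running OOP $830).
Claim 2 ($7,294): deductible met; 20% of $7,294 = $1,458.80. Owner owes $1,458.80 (running OOP $2,288.80).
Claim 3 ($999): 20% coinsurance on $999 = $199.80. Cost to owner: $199.80. OOP to date $2,488.60.
Claim 4 ($3,368): deductible met; 20% of $3,368 = $673.60. Cost to owner: $673.60. OOP to date $3,162.20.
Claim 5 ($1,373): 20% coinsurance on $1,373 = $274.60. Owner pays $274.60; OOP now $3,436.80.
Summing the owner's payments: $830 + $1,458.80 + $199.80 + $673.60 + $274.60 = $3,436.80.

$3,436.80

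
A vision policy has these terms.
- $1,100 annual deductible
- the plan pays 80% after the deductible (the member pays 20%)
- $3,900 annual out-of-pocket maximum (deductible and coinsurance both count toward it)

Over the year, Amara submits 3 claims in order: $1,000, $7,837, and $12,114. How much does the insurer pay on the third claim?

$10,861.40

#1 ($1,000): entire amount goes to the deductible. Member pays $1,000; OOP now $1,000. Insurer: $1,000 − $1,000 = $0.
#2 ($7,837): $100 to deductible, leaving $7,737; member's 20% is $1,547.40. Member pays $1,647.40; OOP now $2,647.40. Insurer: $7,837 − $1,647.40 = $6,189.60.
#3 ($12,114): deductible already satisfied, so member's share is 20% × $12,114 = $2,422.80. That would push OOP to $5,070.20, over the $3,900 cap, so member pays $3,900 − $2,647.40 = $1,252.60. Insurer: $12,114 − $1,252.60 = $10,861.40.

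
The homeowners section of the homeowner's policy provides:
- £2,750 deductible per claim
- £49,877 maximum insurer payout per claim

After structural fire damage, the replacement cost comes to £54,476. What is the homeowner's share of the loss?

£4,599

After the deductible, £54,476 − £2,750 = £51,726 remains.
Since £51,726 > £49,877, the payout is capped at £49,877.
Homeowner's share is the uncovered remainder: £54,476 − £49,877 = £4,599.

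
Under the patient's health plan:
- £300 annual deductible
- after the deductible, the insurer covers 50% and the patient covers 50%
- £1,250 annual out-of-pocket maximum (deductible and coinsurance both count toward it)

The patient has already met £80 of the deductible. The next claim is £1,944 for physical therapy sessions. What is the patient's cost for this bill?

£1,082

£80 of the £300 deductible is already met, leaving £220.
After the £220 deductible portion, £1,944 − £220 = £1,724 is subject to coinsurance.
50% of £1,724 = £862 falls to the patient.
So the patient owes £220 + £862 = £1,082 before any cap.
Cumulative spending £80 + £1,082 = £1,162 stays under the £1,250 maximum.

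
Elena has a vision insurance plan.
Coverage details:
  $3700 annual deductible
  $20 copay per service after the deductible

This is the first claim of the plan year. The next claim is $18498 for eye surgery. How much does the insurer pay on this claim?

The full $3700 deductible is still open; $3700 of this bill applies to it.
That leaves $18498 − $3700 = $14798 for the copay.
Copay on this service: $20.
Member responsibility: $3700 + $20 = $3720.
The plan picks up $18498 − $3720 = $14778.

$14778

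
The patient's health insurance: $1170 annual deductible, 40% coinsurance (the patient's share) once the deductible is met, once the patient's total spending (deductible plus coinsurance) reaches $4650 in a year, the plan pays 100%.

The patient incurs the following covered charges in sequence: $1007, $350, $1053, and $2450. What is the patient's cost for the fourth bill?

$980

Claim 1 — $1007: all of it applies to the deductible. Patient owes $1007 (running OOP $1007).
Claim 2 — $350: $163 finishes the deductible; $187 goes to coinsurance; coinsurance $187 × 40% = $74.80. Patient pays $237.80; OOP now $1244.80.
Claim 3 — $1053: deductible already satisfied, so patient's share is 40% × $1053 = $421.20. Patient owes $421.20 (running OOP $1666).
Claim 4 — $2450: deductible met; 40% of $2450 = $980. Patient owes $980 (running OOP $2646).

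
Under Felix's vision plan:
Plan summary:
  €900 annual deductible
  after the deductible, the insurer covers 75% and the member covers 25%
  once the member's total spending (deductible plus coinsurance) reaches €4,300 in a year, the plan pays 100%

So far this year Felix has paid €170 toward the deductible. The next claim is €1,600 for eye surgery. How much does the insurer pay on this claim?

€652.50

Deductible still to meet: €900 − €170 = €730.
The remaining €870 (= €1,600 − €730) moves to coinsurance.
Member's 25% share of €870 is €217.50.
That puts the member's cost at €730 + €217.50 = €947.50 before any cap.
Year-to-date out-of-pocket becomes €170 + €947.50 = €1,117.50, still under the €4,300 maximum, so no cap applies.
Insurer pays the balance: €1,600 − €947.50 = €652.50.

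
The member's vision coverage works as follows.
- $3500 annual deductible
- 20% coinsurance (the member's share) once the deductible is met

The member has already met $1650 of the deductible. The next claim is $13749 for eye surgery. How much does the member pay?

Remaining deductible: $3500 − $1650 = $1850.
The remaining $11899 (= $13749 − $1850) moves to coinsurance.
Member's 20% share of $11899 is $2379.80.
Member responsibility: $1850 + $2379.80 = $4229.80.

$4229.80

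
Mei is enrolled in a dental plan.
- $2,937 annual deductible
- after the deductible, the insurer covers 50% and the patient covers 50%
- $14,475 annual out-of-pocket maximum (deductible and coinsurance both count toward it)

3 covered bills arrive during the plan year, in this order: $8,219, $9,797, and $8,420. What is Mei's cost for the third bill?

$3,998.50

Claim 1 — $8,219: $2,937 finishes the deductible; $5,282 goes to coinsurance; 50% of $5,282 = $2,641. Patient owes $5,578 (running OOP $5,578).
Claim 2 — $9,797: 50% coinsurance on $9,797 = $4,898.50. Cost to patient: $4,898.50. OOP to date $10,476.50.
Claim 3 — $8,420: deductible met; 50% of $8,420 = $4,210. Adding that to $10,476.50 gives $14,686.50, past the $14,475 cap; patient pays only $14,475 − $10,476.50 = $3,998.50.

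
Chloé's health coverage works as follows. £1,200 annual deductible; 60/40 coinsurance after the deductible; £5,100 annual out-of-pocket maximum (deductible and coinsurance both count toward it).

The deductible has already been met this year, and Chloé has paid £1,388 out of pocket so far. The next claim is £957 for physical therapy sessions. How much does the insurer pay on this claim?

£574.20

With the deductible met, the entire £957 is subject to coinsurance.
Coinsurance: £957 × 40% = £382.80.
Cumulative spending £1,388 + £382.80 = £1,770.80 stays under the £5,100 maximum.
The insurer covers the remainder: £957 − £382.80 = £574.20.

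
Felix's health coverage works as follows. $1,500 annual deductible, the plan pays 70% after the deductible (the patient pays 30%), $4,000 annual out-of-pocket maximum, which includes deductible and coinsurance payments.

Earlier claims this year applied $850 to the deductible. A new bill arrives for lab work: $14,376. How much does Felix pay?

$3,150

Deductible still to meet: $1,500 − $850 = $650.
After the $650 deductible portion, $14,376 − $650 = $13,726 is subject to coinsurance.
30% of $13,726 = $4,117.80 falls to the patient.
That puts the patient's cost at $650 + $4,117.80 = $4,767.80 before any cap.
Adding $4,767.80 to the $850 already spent would give $5,617.80, which exceeds the $4,000 cap; the patient pays just $4,000 − $850 = $3,150.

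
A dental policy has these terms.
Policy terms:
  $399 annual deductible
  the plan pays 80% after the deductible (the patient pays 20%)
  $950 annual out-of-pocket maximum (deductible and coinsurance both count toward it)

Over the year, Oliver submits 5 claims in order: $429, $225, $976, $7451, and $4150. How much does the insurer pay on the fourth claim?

$7146.20

Claim 1 — $429: $399 to deductible, leaving $30; coinsurance $30 × 20% = $6. Patient pays $405; OOP now $405. Insurer: $429 − $405 = $24.
Claim 2 — $225: deductible met; 20% of $225 = $45. Patient owes $45 (running OOP $450). Insurer: $225 − $45 = $180.
Claim 3 — $976: deductible already satisfied, so patient's share is 20% × $976 = $195.20. Patient pays $195.20; OOP now $645.20. Insurer: $976 − $195.20 = $780.80.
Claim 4 — $7451: 20% coinsurance on $7451 = $1490.20. Adding that to $645.20 gives $2135.40, past the $950 cap; patient pays only $950 − $645.20 = $304.80. Plan pays $7451 − $304.80 = $7146.20.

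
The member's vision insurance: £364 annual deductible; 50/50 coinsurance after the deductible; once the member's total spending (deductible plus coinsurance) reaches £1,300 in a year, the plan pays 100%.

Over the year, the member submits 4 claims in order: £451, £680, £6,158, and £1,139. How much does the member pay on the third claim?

Claim 1 (£451): £364 to deductible, leaving £87; 50% of £87 = £43.50. Member owes £407.50 (running OOP £407.50).
Claim 2 (£680): deductible already satisfied, so member's share is 50% × £680 = £340. Member owes £340 (running OOP £747.50).
Claim 3 (£6,158): 50% coinsurance on £6,158 = £3,079. OOP would hit £3,826.50 > £1,300, so the cap limits the member to £1,300 − £747.50 = £552.50.

£552.50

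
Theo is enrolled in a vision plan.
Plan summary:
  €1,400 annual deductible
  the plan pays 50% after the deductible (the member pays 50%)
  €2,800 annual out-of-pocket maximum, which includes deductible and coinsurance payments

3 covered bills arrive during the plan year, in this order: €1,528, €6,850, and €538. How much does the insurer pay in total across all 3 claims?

#1 (€1,528): €1,400 to deductible, leaving €128; member's 50% is €64. Cost to member: €1,464. OOP to date €1,464. Plan pays €1,528 − €1,464 = €64.
#2 (€6,850): deductible already satisfied, so member's share is 50% × €6,850 = €3,425. That would push OOP to €4,889, over the €2,800 cap, so member pays €2,800 − €1,464 = €1,336. Plan pays €6,850 − €1,336 = €5,514.
#3 (€538): deductible already satisfied, so member's share is 50% × €538 = €269. That would push OOP to €3,069, over the €2,800 cap, so member pays €2,800 − €2,800 = €0. Plan pays €538 − €0 = €538.
Insurer total: €64 + €5,514 + €538 = €6,116.

€6,116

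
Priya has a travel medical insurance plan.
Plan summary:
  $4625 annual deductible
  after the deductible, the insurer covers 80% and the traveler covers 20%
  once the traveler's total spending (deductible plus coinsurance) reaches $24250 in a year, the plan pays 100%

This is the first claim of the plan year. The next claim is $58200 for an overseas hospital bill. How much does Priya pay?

$15340

The full $4625 deductible is still open; $4625 of this bill applies to it.
The remaining $53575 (= $58200 − $4625) moves to coinsurance.
Traveler's 20% share of $53575 is $10715.
That puts the traveler's cost at $4625 + $10715 = $15340 before any cap.
Total out-of-pocket so far would be $0 + $15340 = $15340, below the $24250 cap — no reduction.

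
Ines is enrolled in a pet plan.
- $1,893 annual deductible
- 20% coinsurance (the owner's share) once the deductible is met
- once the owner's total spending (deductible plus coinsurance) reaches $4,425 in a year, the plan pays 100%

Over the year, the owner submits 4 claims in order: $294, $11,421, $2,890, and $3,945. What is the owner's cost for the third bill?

$567.60

Claim 1 ($294): fully absorbed by the deductible. Cost to owner: $294. OOP to date $294.
Claim 2 ($11,421): $1,599 to deductible, leaving $9,822; coinsurance $9,822 × 20% = $1,964.40. Owner owes $3,563.40 (running OOP $3,857.40).
Claim 3 ($2,890): deductible met; 20% of $2,890 = $578. That would push OOP to $4,435.40, over the $4,425 cap, so owner pays $4,425 − $3,857.40 = $567.60.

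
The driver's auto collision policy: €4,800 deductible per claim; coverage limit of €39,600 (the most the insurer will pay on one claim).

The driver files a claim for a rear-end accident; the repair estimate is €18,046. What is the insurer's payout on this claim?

Less the €4,800 deductible: €18,046 − €4,800 = €13,246.
€13,246 is within the €39,600 limit, so the insurer pays €13,246.

€13,246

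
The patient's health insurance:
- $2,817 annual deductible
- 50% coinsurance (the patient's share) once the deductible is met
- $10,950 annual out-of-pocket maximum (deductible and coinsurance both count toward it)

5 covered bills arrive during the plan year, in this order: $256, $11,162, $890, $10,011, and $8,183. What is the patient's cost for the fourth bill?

Claim 1 ($256): entire amount goes to the deductible. Cost to patient: $256. OOP to date $256.
Claim 2 ($11,162): $2,561 to deductible, leaving $8,601; coinsurance $8,601 × 50% = $4,300.50. Patient pays $6,861.50; OOP now $7,117.50.
Claim 3 ($890): deductible met; 50% of $890 = $445. Cost to patient: $445. OOP to date $7,562.50.
Claim 4 ($10,011): 50% coinsurance on $10,011 = $5,005.50. Adding that to $7,562.50 gives $12,568, past the $10,950 cap; patient pays only $10,950 − $7,562.50 = $3,387.50.

$3,387.50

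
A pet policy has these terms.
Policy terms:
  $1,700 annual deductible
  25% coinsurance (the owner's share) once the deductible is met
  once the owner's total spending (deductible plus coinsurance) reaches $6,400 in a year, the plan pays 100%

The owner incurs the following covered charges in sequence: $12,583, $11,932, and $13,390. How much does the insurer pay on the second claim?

$9,952.75

Bill 1, $12,583: deductible takes $1,700, $10,883 remains; owner's 25% is $2,720.75. Owner pays $4,420.75; OOP now $4,420.75. Plan pays $12,583 − $4,420.75 = $8,162.25.
Bill 2, $11,932: deductible met; 25% of $11,932 = $2,983. OOP would hit $7,403.75 > $6,400, so the cap limits the owner to $6,400 − $4,420.75 = $1,979.25. Insurer: $11,932 − $1,979.25 = $9,952.75.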